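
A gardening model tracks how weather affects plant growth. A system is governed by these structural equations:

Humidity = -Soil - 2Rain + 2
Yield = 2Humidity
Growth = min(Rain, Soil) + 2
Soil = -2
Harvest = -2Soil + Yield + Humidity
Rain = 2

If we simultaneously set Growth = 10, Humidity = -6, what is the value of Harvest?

-14

Setting Growth = 10, Humidity = -6 by intervention discards those variables' equations.
Yield = 2Humidity  [with Humidity=-6]  = -12
Harvest = -2Soil + Yield + Humidity  [with Soil=-2, Yield=-12, Humidity=-6]  = -14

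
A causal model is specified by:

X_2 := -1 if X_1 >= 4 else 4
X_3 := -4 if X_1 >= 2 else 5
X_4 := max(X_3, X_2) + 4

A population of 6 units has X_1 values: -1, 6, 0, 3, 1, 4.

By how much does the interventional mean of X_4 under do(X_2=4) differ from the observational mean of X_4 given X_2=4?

-0.25

The intervention sets X_2=4 in all 6 units regardless of X_1. Recomputing X_4 per unit gives 9, 8, 9, 8, 9, 8; average 8.5.
E[X_4|X_2=4] averages over only the 4 units with X_2=4 (X_1 = -1, 0, 3, 1): X_4 = 9, 9, 8, 9, mean 8.75.
Difference = 8.5 − 8.75 = -0.25.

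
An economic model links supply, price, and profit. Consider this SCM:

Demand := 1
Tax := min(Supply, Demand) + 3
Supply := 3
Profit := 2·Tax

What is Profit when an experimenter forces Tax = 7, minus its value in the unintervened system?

6

The intervention breaks the incoming arrows to Tax: Tax := min(Supply, Demand) + 3 no longer applies, and Tax = 7.
Profit = 2·Tax  [with Tax=7]  = 14
Without intervention: Tax = min(Supply, Demand) + 3  [with Supply=3, Demand=1]  = 4; Profit = 2·Tax  [with Tax=4]  = 8.
Change = 14 − 8 = 6.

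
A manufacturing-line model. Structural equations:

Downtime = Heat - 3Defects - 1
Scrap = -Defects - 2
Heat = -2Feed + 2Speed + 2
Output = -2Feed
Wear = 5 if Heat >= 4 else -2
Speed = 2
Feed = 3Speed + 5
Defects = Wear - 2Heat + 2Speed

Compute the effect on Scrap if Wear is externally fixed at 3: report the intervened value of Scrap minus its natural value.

-5

Under do(Wear=3), the mechanism Wear = 5 if Heat >= 4 else -2 is discarded; Wear is fixed at 3.
Feed = 3Speed + 5  [with Speed=2]  = 11
Heat = -2Feed + 2Speed + 2  [with Feed=11, Speed=2]  = -16
Defects = Wear - 2Heat + 2Speed  [with Wear=3, Heat=-16, Speed=2]  = 39
Scrap = -Defects - 2  [with Defects=39]  = -41
Without intervention: Feed = 3Speed + 5  [with Speed=2]  = 11; Heat = -2Feed + 2Speed + 2  [with Feed=11, Speed=2]  = -16; Wear = 5 if Heat >= 4 else -2  [with Heat=-16]  = -2; Defects = Wear - 2Heat + 2Speed  [with Wear=-2, Heat=-16, Speed=2]  = 34; Scrap = -Defects - 2  [with Defects=34]  = -36.
Change = -41 − (-36) = -5.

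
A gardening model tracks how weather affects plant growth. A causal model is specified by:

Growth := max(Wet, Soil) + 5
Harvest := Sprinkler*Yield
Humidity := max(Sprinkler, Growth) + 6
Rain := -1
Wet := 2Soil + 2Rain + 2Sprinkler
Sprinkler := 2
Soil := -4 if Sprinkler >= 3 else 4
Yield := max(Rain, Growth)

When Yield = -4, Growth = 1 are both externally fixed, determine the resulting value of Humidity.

Setting Yield = -4, Growth = 1 by intervention discards those variables' equations.
Humidity = max(Sprinkler, Growth) + 6  [with Sprinkler=2, Growth=1]  = 8

8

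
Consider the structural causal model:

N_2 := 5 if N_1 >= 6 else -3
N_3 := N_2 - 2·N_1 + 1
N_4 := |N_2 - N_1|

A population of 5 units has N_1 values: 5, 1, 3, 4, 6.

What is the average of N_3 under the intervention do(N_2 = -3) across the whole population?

Every unit gets N_2=-3 under the intervention. N_3 values become -12, -4, -8, -10, -14; E[N_3|do(N_2=-3)] = -9.6.

-9.6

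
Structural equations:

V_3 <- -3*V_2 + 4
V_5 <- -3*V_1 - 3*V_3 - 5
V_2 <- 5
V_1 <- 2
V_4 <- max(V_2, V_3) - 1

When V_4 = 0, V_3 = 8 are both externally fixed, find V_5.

The joint intervention fixes V_4 = 0, V_3 = 8, removing each variable's own equation.
V_5 = -3*V_1 - 3*V_3 - 5  [with V_1=2, V_3=8]  = -35

-35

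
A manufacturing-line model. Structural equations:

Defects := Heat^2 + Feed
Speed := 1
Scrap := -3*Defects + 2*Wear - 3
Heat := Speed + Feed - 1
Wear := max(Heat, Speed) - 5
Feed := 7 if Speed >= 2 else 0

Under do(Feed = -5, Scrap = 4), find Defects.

Setting Feed = -5, Scrap = 4 by intervention discards those variables' equations.
Heat = Speed + Feed - 1  [with Speed=1, Feed=-5]  = -5
Defects = Heat^2 + Feed  [with Heat=-5, Feed=-5]  = 20

20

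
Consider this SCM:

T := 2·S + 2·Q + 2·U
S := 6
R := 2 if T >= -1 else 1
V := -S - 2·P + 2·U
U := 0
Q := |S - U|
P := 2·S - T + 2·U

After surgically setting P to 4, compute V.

-14

The intervention breaks the incoming arrows to P: P := 2·S - T + 2·U no longer applies, and P = 4.
V = -S - 2·P + 2·U  [with S=6, P=4, U=0]  = -14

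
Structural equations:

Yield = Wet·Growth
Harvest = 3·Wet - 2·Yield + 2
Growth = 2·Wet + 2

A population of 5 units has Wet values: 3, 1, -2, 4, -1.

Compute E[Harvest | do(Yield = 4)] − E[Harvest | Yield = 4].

4.5

The intervention sets Yield=4 in all 5 units regardless of Wet. Recomputing Harvest per unit gives 3, -3, -12, 6, -9; average -3.
Conditioning on Yield=4 selects the 2 unit(s) with Wet ∈ {1, -2}. Their Harvest values: -3, -12. Mean = -7.5.
Difference = -3 − (-7.5) = 4.5.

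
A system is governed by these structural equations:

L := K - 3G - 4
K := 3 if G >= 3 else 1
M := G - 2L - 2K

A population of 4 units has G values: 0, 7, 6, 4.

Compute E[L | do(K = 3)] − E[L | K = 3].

Every unit gets K=3 under the intervention. L values become -1, -22, -19, -13; E[L|do(K=3)] = -13.75.
E[L|K=3] averages over only the 3 units with K=3 (G = 7, 6, 4): L = -22, -19, -13, mean -18.
Difference = -13.75 − (-18) = 4.25.

4.25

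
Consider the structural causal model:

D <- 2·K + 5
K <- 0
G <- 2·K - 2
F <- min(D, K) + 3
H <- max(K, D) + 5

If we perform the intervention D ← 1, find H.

The intervention breaks the incoming arrows to D: D <- 2·K + 5 no longer applies, and D = 1.
H = max(K, D) + 5  [with K=0, D=1]  = 6

6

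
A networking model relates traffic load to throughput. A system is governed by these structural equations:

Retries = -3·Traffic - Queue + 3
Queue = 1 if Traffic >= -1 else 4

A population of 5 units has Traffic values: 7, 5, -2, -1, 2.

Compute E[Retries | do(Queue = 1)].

-4.6

do(Queue=1) breaks Queue's dependence on Traffic. With Queue=1 fixed, Retries across the units is -19, -13, 8, 5, -4, mean -4.6.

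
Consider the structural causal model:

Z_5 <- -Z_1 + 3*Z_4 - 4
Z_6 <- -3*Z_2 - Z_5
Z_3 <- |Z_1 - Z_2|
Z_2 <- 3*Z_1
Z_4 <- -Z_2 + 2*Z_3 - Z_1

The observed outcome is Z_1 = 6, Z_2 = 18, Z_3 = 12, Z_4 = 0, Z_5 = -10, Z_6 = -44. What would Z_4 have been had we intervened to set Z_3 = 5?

-14

The intervention breaks the incoming arrows to Z_3: Z_3 <- |Z_1 - Z_2| no longer applies, and Z_3 = 5.
Z_2 = 3*Z_1  [with Z_1=6]  = 18
Z_4 = -Z_2 + 2*Z_3 - Z_1  [with Z_2=18, Z_3=5, Z_1=6]  = -14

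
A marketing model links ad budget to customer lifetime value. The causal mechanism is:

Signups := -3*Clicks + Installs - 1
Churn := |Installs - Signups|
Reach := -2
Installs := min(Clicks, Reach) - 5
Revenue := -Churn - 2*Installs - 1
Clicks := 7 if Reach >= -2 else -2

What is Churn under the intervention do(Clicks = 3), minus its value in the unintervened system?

do(Clicks=3) replaces the equation Clicks := 7 if Reach >= -2 else -2 with the constant Clicks = 3.
Installs = min(Clicks, Reach) - 5  [with Clicks=3, Reach=-2]  = -7
Signups = -3*Clicks + Installs - 1  [with Clicks=3, Installs=-7]  = -17
Churn = |Installs - Signups|  [with Installs=-7, Signups=-17]  = 10
Without intervention: Clicks = 7 if Reach >= -2 else -2  [with Reach=-2]  = 7; Installs = min(Clicks, Reach) - 5  [with Clicks=7, Reach=-2]  = -7; Signups = -3*Clicks + Installs - 1  [with Clicks=7, Installs=-7]  = -29; Churn = |Installs - Signups|  [with Installs=-7, Signups=-29]  = 22.
Change = 10 − 22 = -12.

-12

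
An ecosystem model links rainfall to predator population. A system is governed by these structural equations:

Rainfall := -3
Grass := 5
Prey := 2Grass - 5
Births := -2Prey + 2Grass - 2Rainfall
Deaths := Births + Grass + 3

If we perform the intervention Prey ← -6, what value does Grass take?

Under do(Prey=-6), the mechanism Prey := 2Grass - 5 is discarded; Prey is fixed at -6.
Since Grass is not a descendant of the intervened variable, it is unaffected.

5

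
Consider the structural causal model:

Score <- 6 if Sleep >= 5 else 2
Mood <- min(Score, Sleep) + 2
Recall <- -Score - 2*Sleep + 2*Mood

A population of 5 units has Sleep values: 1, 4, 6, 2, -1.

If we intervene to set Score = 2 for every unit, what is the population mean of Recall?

Every unit gets Score=2 under the intervention. Recall values become 2, -2, -6, 2, 2; E[Recall|do(Score=2)] = -0.4.

-0.4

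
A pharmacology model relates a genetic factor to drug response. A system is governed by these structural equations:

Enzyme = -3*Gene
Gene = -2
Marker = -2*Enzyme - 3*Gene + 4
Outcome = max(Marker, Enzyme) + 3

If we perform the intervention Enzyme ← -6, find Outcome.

Under do(Enzyme=-6), the mechanism Enzyme = -3*Gene is discarded; Enzyme is fixed at -6.
Marker = -2*Enzyme - 3*Gene + 4  [with Enzyme=-6, Gene=-2]  = 22
Outcome = max(Marker, Enzyme) + 3  [with Marker=22, Enzyme=-6]  = 25

25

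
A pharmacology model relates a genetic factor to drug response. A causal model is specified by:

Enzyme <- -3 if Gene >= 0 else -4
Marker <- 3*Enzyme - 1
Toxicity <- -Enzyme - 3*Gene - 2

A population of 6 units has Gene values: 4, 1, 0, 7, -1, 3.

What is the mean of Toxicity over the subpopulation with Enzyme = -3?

-8

Observing Enzyme=-3 restricts to units where Enzyme's equation naturally yields -3: Gene ∈ {4, 1, 0, 7, 3}. In that subpopulation Toxicity = -11, -2, 1, -20, -8, mean -8.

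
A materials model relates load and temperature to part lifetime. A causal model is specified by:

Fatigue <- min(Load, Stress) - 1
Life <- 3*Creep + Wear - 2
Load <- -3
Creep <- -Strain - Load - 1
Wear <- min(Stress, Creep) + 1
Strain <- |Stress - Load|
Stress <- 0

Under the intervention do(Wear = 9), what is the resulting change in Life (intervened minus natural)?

9

Under do(Wear=9), the mechanism Wear <- min(Stress, Creep) + 1 is discarded; Wear is fixed at 9.
Strain = |Stress - Load|  [with Stress=0, Load=-3]  = 3
Creep = -Strain - Load - 1  [with Strain=3, Load=-3]  = -1
Life = 3*Creep + Wear - 2  [with Creep=-1, Wear=9]  = 4
Without intervention: Strain = |Stress - Load|  [with Stress=0, Load=-3]  = 3; Creep = -Strain - Load - 1  [with Strain=3, Load=-3]  = -1; Wear = min(Stress, Creep) + 1  [with Stress=0, Creep=-1]  = 0; Life = 3*Creep + Wear - 2  [with Creep=-1, Wear=0]  = -5.
Change = 4 − (-5) = 9.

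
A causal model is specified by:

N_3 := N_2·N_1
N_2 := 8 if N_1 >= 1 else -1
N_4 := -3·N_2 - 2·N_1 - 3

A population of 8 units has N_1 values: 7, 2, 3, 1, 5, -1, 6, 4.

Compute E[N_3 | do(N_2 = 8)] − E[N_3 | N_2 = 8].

-5

do(N_2=8) breaks N_2's dependence on N_1. With N_2=8 fixed, N_3 across the units is 56, 16, 24, 8, 40, -8, 48, 32, mean 27.
E[N_3|N_2=8] averages over only the 7 units with N_2=8 (N_1 = 7, 2, 3, 1, 5, 6, 4): N_3 = 56, 16, 24, 8, 40, 48, 32, mean 32.
Difference = 27 − 32 = -5.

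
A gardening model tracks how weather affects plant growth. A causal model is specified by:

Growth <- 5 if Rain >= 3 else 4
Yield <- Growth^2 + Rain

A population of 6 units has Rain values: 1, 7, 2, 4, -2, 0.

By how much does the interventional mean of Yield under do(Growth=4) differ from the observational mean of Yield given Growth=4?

1.75

Every unit gets Growth=4 under the intervention. Yield values become 17, 23, 18, 20, 14, 16; E[Yield|do(Growth=4)] = 18.
Observing Growth=4 restricts to units where Growth's equation naturally yields 4: Rain ∈ {1, 2, -2, 0}. In that subpopulation Yield = 17, 18, 14, 16, mean 16.25.
Difference = 18 − 16.25 = 1.75.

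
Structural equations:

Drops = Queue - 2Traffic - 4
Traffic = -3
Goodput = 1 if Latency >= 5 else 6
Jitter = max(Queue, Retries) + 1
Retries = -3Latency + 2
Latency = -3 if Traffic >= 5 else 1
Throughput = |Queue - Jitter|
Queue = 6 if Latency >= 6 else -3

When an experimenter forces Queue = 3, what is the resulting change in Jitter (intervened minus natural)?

The intervention breaks the incoming arrows to Queue: Queue = 6 if Latency >= 6 else -3 no longer applies, and Queue = 3.
Latency = -3 if Traffic >= 5 else 1  [with Traffic=-3]  = 1
Retries = -3Latency + 2  [with Latency=1]  = -1
Jitter = max(Queue, Retries) + 1  [with Queue=3, Retries=-1]  = 4
Without intervention: Latency = -3 if Traffic >= 5 else 1  [with Traffic=-3]  = 1; Queue = 6 if Latency >= 6 else -3  [with Latency=1]  = -3; Retries = -3Latency + 2  [with Latency=1]  = -1; Jitter = max(Queue, Retries) + 1  [with Queue=-3, Retries=-1]  = 0.
Change = 4 − 0 = 4.

4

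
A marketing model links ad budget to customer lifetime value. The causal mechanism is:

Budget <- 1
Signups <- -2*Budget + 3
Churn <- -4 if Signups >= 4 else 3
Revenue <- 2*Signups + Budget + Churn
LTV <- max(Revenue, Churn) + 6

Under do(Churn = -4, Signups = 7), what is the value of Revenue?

11

The joint intervention fixes Churn = -4, Signups = 7, removing each variable's own equation.
Revenue = 2*Signups + Budget + Churn  [with Signups=7, Budget=1, Churn=-4]  = 11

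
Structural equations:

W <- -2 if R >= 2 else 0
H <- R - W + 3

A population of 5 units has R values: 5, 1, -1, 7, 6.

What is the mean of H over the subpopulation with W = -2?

11

E[H|W=-2] averages over only the 3 units with W=-2 (R = 5, 7, 6): H = 10, 12, 11, mean 11.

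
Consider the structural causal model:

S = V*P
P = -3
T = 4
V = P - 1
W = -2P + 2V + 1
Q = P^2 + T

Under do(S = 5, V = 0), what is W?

7

Setting S = 5, V = 0 by intervention discards those variables' equations.
W = -2P + 2V + 1  [with P=-3, V=0]  = 7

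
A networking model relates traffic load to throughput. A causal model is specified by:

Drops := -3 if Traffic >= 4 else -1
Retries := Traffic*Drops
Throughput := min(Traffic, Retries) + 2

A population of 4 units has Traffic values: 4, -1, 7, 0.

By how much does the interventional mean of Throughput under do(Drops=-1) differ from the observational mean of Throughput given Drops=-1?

Under do(Drops=-1), Drops's equation is replaced by Drops=-1 for every unit. Per-unit Throughput: -2, 1, -5, 2. Mean = -1.
Observing Drops=-1 restricts to units where Drops's equation naturally yields -1: Traffic ∈ {-1, 0}. In that subpopulation Throughput = 1, 2, mean 1.5.
Difference = -1 − 1.5 = -2.5.

-2.5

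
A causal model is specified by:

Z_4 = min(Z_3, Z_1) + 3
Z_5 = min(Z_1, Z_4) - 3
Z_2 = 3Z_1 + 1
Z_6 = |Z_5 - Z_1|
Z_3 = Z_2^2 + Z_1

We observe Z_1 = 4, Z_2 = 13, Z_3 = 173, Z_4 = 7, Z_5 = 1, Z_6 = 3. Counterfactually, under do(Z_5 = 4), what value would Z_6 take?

The intervention breaks the incoming arrows to Z_5: Z_5 = min(Z_1, Z_4) - 3 no longer applies, and Z_5 = 4.
Z_6 = |Z_5 - Z_1|  [with Z_5=4, Z_1=4]  = 0

0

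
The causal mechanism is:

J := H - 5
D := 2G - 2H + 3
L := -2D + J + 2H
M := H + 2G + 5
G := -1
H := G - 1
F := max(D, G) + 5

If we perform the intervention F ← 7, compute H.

-2

Under do(F=7), the mechanism F := max(D, G) + 5 is discarded; F is fixed at 7.
H is not downstream of the intervention, so its value is determined by the original equations.
H = G - 1  [with G=-1]  = -2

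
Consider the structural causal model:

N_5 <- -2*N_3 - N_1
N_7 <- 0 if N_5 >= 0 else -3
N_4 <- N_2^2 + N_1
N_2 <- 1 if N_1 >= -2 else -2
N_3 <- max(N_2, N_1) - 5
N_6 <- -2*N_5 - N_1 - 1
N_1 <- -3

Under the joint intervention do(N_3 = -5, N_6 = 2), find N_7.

0

Under do(N_3 = -5, N_6 = 2), each intervened variable's structural equation is replaced by its fixed value.
N_5 = -2*N_3 - N_1  [with N_3=-5, N_1=-3]  = 13
N_7 = 0 if N_5 >= 0 else -3  [with N_5=13]  = 0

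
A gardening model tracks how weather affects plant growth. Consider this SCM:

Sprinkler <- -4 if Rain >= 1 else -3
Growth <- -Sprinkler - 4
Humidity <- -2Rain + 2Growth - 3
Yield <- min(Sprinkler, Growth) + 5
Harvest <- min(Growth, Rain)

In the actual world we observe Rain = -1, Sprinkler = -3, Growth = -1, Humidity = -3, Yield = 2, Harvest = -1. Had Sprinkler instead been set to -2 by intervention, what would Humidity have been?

-5

Under do(Sprinkler=-2), the mechanism Sprinkler <- -4 if Rain >= 1 else -3 is discarded; Sprinkler is fixed at -2.
Growth = -Sprinkler - 4  [with Sprinkler=-2]  = -2
Humidity = -2Rain + 2Growth - 3  [with Rain=-1, Growth=-2]  = -5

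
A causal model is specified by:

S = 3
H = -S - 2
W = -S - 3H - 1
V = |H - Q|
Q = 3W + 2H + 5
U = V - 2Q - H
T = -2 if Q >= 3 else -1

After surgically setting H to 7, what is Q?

-56

Under do(H=7), the mechanism H = -S - 2 is discarded; H is fixed at 7.
W = -S - 3H - 1  [with S=3, H=7]  = -25
Q = 3W + 2H + 5  [with W=-25, H=7]  = -56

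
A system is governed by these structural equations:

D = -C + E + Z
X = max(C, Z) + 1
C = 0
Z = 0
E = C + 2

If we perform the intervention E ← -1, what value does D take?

The intervention breaks the incoming arrows to E: E = C + 2 no longer applies, and E = -1.
D = -C + E + Z  [with C=0, E=-1, Z=0]  = -1

-1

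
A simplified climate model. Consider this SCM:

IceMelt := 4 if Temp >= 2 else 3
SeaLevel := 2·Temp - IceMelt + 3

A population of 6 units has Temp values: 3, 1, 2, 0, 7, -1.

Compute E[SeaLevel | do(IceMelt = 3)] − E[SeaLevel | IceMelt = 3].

The intervention sets IceMelt=3 in all 6 units regardless of Temp. Recomputing SeaLevel per unit gives 6, 2, 4, 0, 14, -2; average 4.
E[SeaLevel|IceMelt=3] averages over only the 3 units with IceMelt=3 (Temp = 1, 0, -1): SeaLevel = 2, 0, -2, mean 0.
Difference = 4 − 0 = 4.

4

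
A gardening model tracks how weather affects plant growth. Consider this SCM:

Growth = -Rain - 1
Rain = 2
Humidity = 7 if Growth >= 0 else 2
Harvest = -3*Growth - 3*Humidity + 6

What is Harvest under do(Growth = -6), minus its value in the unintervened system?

Under do(Growth=-6), the mechanism Growth = -Rain - 1 is discarded; Growth is fixed at -6.
Humidity = 7 if Growth >= 0 else 2  [with Growth=-6]  = 2
Harvest = -3*Growth - 3*Humidity + 6  [with Growth=-6, Humidity=2]  = 18
Without intervention: Growth = -Rain - 1  [with Rain=2]  = -3; Humidity = 7 if Growth >= 0 else 2  [with Growth=-3]  = 2; Harvest = -3*Growth - 3*Humidity + 6  [with Growth=-3, Humidity=2]  = 9.
Change = 18 − 9 = 9.

9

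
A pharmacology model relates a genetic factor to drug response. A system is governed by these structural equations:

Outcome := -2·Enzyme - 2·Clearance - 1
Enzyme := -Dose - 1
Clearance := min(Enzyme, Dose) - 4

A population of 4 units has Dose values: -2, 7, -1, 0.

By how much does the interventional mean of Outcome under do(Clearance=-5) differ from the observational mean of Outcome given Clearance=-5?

Under do(Clearance=-5), Clearance's equation is replaced by Clearance=-5 for every unit. Per-unit Outcome: 7, 25, 9, 11. Mean = 13.
E[Outcome|Clearance=-5] averages over only the 2 units with Clearance=-5 (Dose = -1, 0): Outcome = 9, 11, mean 10.
Difference = 13 − 10 = 3.

3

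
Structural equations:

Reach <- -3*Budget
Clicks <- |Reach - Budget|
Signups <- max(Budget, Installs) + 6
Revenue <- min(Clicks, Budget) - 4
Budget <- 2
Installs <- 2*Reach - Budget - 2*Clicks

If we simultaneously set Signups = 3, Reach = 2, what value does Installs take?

2

Setting Signups = 3, Reach = 2 by intervention discards those variables' equations.
Clicks = |Reach - Budget|  [with Reach=2, Budget=2]  = 0
Installs = 2*Reach - Budget - 2*Clicks  [with Reach=2, Budget=2, Clicks=0]  = 2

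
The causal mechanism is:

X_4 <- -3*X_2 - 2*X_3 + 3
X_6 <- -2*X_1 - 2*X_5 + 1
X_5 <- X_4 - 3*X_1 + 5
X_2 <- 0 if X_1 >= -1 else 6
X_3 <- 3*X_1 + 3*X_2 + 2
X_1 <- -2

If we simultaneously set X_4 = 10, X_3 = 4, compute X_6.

-37

The joint intervention fixes X_4 = 10, X_3 = 4, removing each variable's own equation.
X_5 = X_4 - 3*X_1 + 5  [with X_4=10, X_1=-2]  = 21
X_6 = -2*X_1 - 2*X_5 + 1  [with X_1=-2, X_5=21]  = -37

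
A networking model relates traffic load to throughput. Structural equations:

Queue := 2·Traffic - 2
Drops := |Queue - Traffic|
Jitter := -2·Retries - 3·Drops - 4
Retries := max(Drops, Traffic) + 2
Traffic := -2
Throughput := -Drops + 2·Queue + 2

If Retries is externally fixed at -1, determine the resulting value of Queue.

The intervention breaks the incoming arrows to Retries: Retries := max(Drops, Traffic) + 2 no longer applies, and Retries = -1.
Since Queue is not a descendant of the intervened variable, it is unaffected.
Queue = 2·Traffic - 2  [with Traffic=-2]  = -6

-6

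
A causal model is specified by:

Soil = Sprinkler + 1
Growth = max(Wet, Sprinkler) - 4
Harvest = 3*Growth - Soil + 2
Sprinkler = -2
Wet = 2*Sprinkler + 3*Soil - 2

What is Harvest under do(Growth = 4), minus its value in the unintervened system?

30

Intervening sets Growth = 4 and removes its equation (Growth = max(Wet, Sprinkler) - 4).
Soil = Sprinkler + 1  [with Sprinkler=-2]  = -1
Harvest = 3*Growth - Soil + 2  [with Growth=4, Soil=-1]  = 15
Without intervention: Soil = Sprinkler + 1  [with Sprinkler=-2]  = -1; Wet = 2*Sprinkler + 3*Soil - 2  [with Sprinkler=-2, Soil=-1]  = -9; Growth = max(Wet, Sprinkler) - 4  [with Wet=-9, Sprinkler=-2]  = -6; Harvest = 3*Growth - Soil + 2  [with Growth=-6, Soil=-1]  = -15.
Change = 15 − (-15) = 30.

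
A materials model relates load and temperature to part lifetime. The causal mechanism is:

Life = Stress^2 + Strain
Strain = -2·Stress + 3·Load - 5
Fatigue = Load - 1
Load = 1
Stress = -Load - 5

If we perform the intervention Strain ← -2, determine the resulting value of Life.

34

do(Strain=-2) replaces the equation Strain = -2·Stress + 3·Load - 5 with the constant Strain = -2.
Stress = -Load - 5  [with Load=1]  = -6
Life = Stress^2 + Strain  [with Stress=-6, Strain=-2]  = 34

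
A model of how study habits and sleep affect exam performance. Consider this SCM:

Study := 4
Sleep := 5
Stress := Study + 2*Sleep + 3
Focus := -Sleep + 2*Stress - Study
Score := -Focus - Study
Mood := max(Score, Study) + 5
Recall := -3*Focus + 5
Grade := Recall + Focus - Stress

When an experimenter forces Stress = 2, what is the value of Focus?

-5

The intervention breaks the incoming arrows to Stress: Stress := Study + 2*Sleep + 3 no longer applies, and Stress = 2.
Focus = -Sleep + 2*Stress - Study  [with Sleep=5, Stress=2, Study=4]  = -5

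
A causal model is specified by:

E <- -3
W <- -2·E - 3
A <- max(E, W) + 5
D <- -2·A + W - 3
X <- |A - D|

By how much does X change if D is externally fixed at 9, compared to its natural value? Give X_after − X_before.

Intervening sets D = 9 and removes its equation (D <- -2·A + W - 3).
W = -2·E - 3  [with E=-3]  = 3
A = max(E, W) + 5  [with E=-3, W=3]  = 8
X = |A - D|  [with A=8, D=9]  = 1
Without intervention: W = -2·E - 3  [with E=-3]  = 3; A = max(E, W) + 5  [with E=-3, W=3]  = 8; D = -2·A + W - 3  [with A=8, W=3]  = -16; X = |A - D|  [with A=8, D=-16]  = 24.
Change = 1 − 24 = -23.

-23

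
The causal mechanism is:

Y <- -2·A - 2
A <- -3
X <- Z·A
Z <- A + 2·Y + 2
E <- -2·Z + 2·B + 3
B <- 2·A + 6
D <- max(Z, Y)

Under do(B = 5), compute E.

-1

Under do(B=5), the mechanism B <- 2·A + 6 is discarded; B is fixed at 5.
Y = -2·A - 2  [with A=-3]  = 4
Z = A + 2·Y + 2  [with A=-3, Y=4]  = 7
E = -2·Z + 2·B + 3  [with Z=7, B=5]  = -1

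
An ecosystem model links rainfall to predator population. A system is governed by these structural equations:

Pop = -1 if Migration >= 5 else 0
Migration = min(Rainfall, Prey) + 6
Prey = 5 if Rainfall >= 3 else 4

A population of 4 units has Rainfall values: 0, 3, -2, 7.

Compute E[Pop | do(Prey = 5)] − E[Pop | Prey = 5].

Every unit gets Prey=5 under the intervention. Pop values become -1, -1, 0, -1; E[Pop|do(Prey=5)] = -0.75.
Observing Prey=5 restricts to units where Prey's equation naturally yields 5: Rainfall ∈ {3, 7}. In that subpopulation Pop = -1, -1, mean -1.
Difference = -0.75 − (-1) = 0.25.

0.25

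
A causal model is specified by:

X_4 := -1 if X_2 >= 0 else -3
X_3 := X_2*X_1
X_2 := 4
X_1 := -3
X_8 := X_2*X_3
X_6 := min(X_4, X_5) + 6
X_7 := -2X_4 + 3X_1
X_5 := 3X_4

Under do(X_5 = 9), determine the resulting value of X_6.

The intervention breaks the incoming arrows to X_5: X_5 := 3X_4 no longer applies, and X_5 = 9.
X_4 = -1 if X_2 >= 0 else -3  [with X_2=4]  = -1
X_6 = min(X_4, X_5) + 6  [with X_4=-1, X_5=9]  = 5

5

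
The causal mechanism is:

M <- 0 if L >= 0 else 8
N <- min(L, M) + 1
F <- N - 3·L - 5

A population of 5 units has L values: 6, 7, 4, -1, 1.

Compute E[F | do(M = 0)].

Under do(M=0), M's equation is replaced by M=0 for every unit. Per-unit F: -22, -25, -16, -2, -7. Mean = -14.4.

-14.4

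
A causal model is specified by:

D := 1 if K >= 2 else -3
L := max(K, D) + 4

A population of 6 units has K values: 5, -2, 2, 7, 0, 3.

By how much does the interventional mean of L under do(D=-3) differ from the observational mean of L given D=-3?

3.5

The intervention sets D=-3 in all 6 units regardless of K. Recomputing L per unit gives 9, 2, 6, 11, 4, 7; average 6.5.
Conditioning on D=-3 selects the 2 unit(s) with K ∈ {-2, 0}. Their L values: 2, 4. Mean = 3.
Difference = 6.5 − 3 = 3.5.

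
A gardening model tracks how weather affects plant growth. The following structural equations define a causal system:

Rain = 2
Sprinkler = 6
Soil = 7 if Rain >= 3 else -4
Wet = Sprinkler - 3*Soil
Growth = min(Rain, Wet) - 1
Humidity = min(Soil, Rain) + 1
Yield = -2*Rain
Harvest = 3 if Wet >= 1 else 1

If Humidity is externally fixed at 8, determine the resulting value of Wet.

do(Humidity=8) replaces the equation Humidity = min(Soil, Rain) + 1 with the constant Humidity = 8.
No directed path runs from Humidity to Wet, so Wet keeps its natural value.
Soil = 7 if Rain >= 3 else -4  [with Rain=2]  = -4
Wet = Sprinkler - 3*Soil  [with Sprinkler=6, Soil=-4]  = 18

18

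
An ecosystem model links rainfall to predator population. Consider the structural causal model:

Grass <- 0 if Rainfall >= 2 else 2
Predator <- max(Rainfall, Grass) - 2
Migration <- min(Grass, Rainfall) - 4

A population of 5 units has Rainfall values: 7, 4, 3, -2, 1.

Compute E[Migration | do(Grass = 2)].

-3

The intervention sets Grass=2 in all 5 units regardless of Rainfall. Recomputing Migration per unit gives -2, -2, -2, -6, -3; average -3.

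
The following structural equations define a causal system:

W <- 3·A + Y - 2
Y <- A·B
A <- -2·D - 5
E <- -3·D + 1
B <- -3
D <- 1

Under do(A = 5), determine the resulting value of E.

-2

Under do(A=5), the mechanism A <- -2·D - 5 is discarded; A is fixed at 5.
Since E is not a descendant of the intervened variable, it is unaffected.
E = -3·D + 1  [with D=1]  = -2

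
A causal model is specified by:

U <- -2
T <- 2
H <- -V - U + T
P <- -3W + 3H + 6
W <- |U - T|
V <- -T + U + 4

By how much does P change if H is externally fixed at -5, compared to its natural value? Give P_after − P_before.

-27

The intervention breaks the incoming arrows to H: H <- -V - U + T no longer applies, and H = -5.
W = |U - T|  [with U=-2, T=2]  = 4
P = -3W + 3H + 6  [with W=4, H=-5]  = -21
Without intervention: V = -T + U + 4  [with T=2, U=-2]  = 0; W = |U - T|  [with U=-2, T=2]  = 4; H = -V - U + T  [with V=0, U=-2, T=2]  = 4; P = -3W + 3H + 6  [with W=4, H=4]  = 6.
Change = -21 − 6 = -27.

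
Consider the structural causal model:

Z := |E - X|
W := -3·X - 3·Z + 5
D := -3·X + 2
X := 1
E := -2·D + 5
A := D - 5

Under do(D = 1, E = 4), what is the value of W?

Under do(D = 1, E = 4), each intervened variable's structural equation is replaced by its fixed value.
Z = |E - X|  [with E=4, X=1]  = 3
W = -3·X - 3·Z + 5  [with X=1, Z=3]  = -7

-7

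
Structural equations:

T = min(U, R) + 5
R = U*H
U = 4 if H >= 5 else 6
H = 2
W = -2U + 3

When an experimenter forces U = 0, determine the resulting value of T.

5

Under do(U=0), the mechanism U = 4 if H >= 5 else 6 is discarded; U is fixed at 0.
R = U*H  [with U=0, H=2]  = 0
T = min(U, R) + 5  [with U=0, R=0]  = 5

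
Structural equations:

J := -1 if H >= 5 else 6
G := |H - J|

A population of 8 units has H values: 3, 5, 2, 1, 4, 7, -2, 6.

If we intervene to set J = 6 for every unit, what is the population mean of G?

3

Under do(J=6), J's equation is replaced by J=6 for every unit. Per-unit G: 3, 1, 4, 5, 2, 1, 8, 0. Mean = 3.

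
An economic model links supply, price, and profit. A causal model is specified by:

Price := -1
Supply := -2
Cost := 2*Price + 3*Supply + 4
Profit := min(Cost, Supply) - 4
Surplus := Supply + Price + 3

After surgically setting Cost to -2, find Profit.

The intervention breaks the incoming arrows to Cost: Cost := 2*Price + 3*Supply + 4 no longer applies, and Cost = -2.
Profit = min(Cost, Supply) - 4  [with Cost=-2, Supply=-2]  = -6

-6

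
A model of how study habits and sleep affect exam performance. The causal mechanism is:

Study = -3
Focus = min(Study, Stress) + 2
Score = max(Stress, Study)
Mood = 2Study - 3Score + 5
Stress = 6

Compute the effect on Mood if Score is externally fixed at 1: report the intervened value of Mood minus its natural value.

Intervening sets Score = 1 and removes its equation (Score = max(Stress, Study)).
Mood = 2Study - 3Score + 5  [with Study=-3, Score=1]  = -4
Without intervention: Score = max(Stress, Study)  [with Stress=6, Study=-3]  = 6; Mood = 2Study - 3Score + 5  [with Study=-3, Score=6]  = -19.
Change = -4 − (-19) = 15.

15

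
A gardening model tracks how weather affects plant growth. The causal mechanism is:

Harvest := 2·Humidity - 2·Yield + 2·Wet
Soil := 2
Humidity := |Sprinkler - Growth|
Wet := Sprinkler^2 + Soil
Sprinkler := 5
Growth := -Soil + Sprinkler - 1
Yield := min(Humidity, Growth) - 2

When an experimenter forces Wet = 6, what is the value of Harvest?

18

The intervention breaks the incoming arrows to Wet: Wet := Sprinkler^2 + Soil no longer applies, and Wet = 6.
Growth = -Soil + Sprinkler - 1  [with Soil=2, Sprinkler=5]  = 2
Humidity = |Sprinkler - Growth|  [with Sprinkler=5, Growth=2]  = 3
Yield = min(Humidity, Growth) - 2  [with Humidity=3, Growth=2]  = 0
Harvest = 2·Humidity - 2·Yield + 2·Wet  [with Humidity=3, Yield=0, Wet=6]  = 18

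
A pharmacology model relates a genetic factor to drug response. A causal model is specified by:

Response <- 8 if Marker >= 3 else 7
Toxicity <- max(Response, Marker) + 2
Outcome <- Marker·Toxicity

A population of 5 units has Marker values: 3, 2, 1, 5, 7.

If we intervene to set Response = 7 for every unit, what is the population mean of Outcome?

32.4

The intervention sets Response=7 in all 5 units regardless of Marker. Recomputing Outcome per unit gives 27, 18, 9, 45, 63; average 32.4.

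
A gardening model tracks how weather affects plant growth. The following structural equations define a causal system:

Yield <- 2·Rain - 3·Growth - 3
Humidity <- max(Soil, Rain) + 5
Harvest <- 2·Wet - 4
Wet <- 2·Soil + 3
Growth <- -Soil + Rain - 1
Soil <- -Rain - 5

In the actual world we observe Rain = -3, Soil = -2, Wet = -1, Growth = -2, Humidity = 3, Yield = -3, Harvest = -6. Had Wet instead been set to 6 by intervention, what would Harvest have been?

8

The intervention breaks the incoming arrows to Wet: Wet <- 2·Soil + 3 no longer applies, and Wet = 6.
Harvest = 2·Wet - 4  [with Wet=6]  = 8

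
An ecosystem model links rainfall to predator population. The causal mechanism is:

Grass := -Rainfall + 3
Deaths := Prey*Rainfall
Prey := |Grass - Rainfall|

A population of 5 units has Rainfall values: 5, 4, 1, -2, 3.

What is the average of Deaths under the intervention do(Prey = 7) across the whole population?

do(Prey=7) breaks Prey's dependence on Rainfall. With Prey=7 fixed, Deaths across the units is 35, 28, 7, -14, 21, mean 15.4.

15.4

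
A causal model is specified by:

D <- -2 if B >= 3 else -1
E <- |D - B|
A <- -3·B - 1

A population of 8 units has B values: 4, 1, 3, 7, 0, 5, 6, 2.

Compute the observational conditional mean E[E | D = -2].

Conditioning on D=-2 selects the 5 unit(s) with B ∈ {4, 3, 7, 5, 6}. Their E values: 6, 5, 9, 7, 8. Mean = 7.

7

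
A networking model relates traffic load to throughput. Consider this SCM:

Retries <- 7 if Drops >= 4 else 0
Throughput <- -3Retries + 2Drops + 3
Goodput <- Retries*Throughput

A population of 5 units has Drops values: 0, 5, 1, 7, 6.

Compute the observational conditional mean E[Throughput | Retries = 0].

Observing Retries=0 restricts to units where Retries's equation naturally yields 0: Drops ∈ {0, 1}. In that subpopulation Throughput = 3, 5, mean 4.

4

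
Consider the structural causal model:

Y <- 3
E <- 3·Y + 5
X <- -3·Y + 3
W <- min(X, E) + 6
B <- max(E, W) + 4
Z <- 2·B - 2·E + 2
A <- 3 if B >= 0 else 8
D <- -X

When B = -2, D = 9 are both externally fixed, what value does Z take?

-30

The joint intervention fixes B = -2, D = 9, removing each variable's own equation.
E = 3·Y + 5  [with Y=3]  = 14
Z = 2·B - 2·E + 2  [with B=-2, E=14]  = -30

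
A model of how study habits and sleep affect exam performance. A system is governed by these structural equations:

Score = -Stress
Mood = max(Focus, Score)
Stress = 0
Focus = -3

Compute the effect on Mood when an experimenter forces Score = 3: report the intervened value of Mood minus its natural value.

The intervention breaks the incoming arrows to Score: Score = -Stress no longer applies, and Score = 3.
Mood = max(Focus, Score)  [with Focus=-3, Score=3]  = 3
Without intervention: Score = -Stress  [with Stress=0]  = 0; Mood = max(Focus, Score)  [with Focus=-3, Score=0]  = 0.
Change = 3 − 0 = 3.

3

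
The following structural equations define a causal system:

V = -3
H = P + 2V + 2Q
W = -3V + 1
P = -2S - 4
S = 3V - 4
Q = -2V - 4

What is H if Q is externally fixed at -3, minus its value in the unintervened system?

Under do(Q=-3), the mechanism Q = -2V - 4 is discarded; Q is fixed at -3.
S = 3V - 4  [with V=-3]  = -13
P = -2S - 4  [with S=-13]  = 22
H = P + 2V + 2Q  [with P=22, V=-3, Q=-3]  = 10
Without intervention: Q = -2V - 4  [with V=-3]  = 2; S = 3V - 4  [with V=-3]  = -13; P = -2S - 4  [with S=-13]  = 22; H = P + 2V + 2Q  [with P=22, V=-3, Q=2]  = 20.
Change = 10 − 20 = -10.

-10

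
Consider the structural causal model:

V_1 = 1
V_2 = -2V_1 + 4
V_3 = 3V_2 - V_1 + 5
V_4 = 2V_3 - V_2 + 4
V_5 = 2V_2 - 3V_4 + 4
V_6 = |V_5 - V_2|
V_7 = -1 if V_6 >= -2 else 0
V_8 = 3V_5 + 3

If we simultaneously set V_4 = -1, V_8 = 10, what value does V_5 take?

The joint intervention fixes V_4 = -1, V_8 = 10, removing each variable's own equation.
V_2 = -2V_1 + 4  [with V_1=1]  = 2
V_5 = 2V_2 - 3V_4 + 4  [with V_2=2, V_4=-1]  = 11

11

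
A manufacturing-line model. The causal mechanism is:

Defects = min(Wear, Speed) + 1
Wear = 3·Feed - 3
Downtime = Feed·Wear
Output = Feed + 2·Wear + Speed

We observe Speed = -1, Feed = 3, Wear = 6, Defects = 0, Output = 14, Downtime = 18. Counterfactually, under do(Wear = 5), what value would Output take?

12

do(Wear=5) replaces the equation Wear = 3·Feed - 3 with the constant Wear = 5.
Output = Feed + 2·Wear + Speed  [with Feed=3, Wear=5, Speed=-1]  = 12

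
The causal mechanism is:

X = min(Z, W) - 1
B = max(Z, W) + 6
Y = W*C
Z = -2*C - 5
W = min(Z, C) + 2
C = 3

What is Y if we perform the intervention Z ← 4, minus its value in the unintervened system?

Under do(Z=4), the mechanism Z = -2*C - 5 is discarded; Z is fixed at 4.
W = min(Z, C) + 2  [with Z=4, C=3]  = 5
Y = W*C  [with W=5, C=3]  = 15
Without intervention: Z = -2*C - 5  [with C=3]  = -11; W = min(Z, C) + 2  [with Z=-11, C=3]  = -9; Y = W*C  [with W=-9, C=3]  = -27.
Change = 15 − (-27) = 42.

42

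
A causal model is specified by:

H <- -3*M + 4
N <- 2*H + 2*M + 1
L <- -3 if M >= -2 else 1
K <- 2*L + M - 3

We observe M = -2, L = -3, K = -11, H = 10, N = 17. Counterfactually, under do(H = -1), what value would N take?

Intervening sets H = -1 and removes its equation (H <- -3*M + 4).
N = 2*H + 2*M + 1  [with H=-1, M=-2]  = -5

-5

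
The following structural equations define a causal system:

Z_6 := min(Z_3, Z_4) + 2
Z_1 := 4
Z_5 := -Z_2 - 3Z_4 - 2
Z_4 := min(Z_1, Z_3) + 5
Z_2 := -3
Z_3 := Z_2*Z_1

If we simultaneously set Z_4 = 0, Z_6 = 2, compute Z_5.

1

Setting Z_4 = 0, Z_6 = 2 by intervention discards those variables' equations.
Z_5 = -Z_2 - 3Z_4 - 2  [with Z_2=-3, Z_4=0]  = 1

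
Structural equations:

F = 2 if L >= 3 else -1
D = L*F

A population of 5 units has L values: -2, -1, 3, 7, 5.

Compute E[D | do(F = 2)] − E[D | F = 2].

-5.2

Every unit gets F=2 under the intervention. D values become -4, -2, 6, 14, 10; E[D|do(F=2)] = 4.8.
Observing F=2 restricts to units where F's equation naturally yields 2: L ∈ {3, 7, 5}. In that subpopulation D = 6, 14, 10, mean 10.
Difference = 4.8 − 10 = -5.2.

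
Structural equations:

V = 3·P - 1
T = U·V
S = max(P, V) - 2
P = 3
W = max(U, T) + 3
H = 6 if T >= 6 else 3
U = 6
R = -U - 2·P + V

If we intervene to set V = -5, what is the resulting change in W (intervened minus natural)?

The intervention breaks the incoming arrows to V: V = 3·P - 1 no longer applies, and V = -5.
T = U·V  [with U=6, V=-5]  = -30
W = max(U, T) + 3  [with U=6, T=-30]  = 9
Without intervention: V = 3·P - 1  [with P=3]  = 8; T = U·V  [with U=6, V=8]  = 48; W = max(U, T) + 3  [with U=6, T=48]  = 51.
Change = 9 − 51 = -42.

-42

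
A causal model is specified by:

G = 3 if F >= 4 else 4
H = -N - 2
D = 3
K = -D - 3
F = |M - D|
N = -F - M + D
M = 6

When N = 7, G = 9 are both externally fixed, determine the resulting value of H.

-9

Setting N = 7, G = 9 by intervention discards those variables' equations.
H = -N - 2  [with N=7]  = -9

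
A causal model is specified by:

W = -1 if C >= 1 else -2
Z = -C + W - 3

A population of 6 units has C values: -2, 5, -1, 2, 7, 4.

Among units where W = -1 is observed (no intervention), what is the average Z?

Observing W=-1 restricts to units where W's equation naturally yields -1: C ∈ {5, 2, 7, 4}. In that subpopulation Z = -9, -6, -11, -8, mean -8.5.

-8.5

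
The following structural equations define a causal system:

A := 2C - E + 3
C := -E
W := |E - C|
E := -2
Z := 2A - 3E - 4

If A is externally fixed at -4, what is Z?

-6

do(A=-4) replaces the equation A := 2C - E + 3 with the constant A = -4.
Z = 2A - 3E - 4  [with A=-4, E=-2]  = -6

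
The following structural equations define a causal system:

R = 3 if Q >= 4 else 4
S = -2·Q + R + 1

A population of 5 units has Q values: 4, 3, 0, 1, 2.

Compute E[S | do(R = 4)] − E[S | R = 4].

-1

do(R=4) breaks R's dependence on Q. With R=4 fixed, S across the units is -3, -1, 5, 3, 1, mean 1.
Conditioning on R=4 selects the 4 unit(s) with Q ∈ {3, 0, 1, 2}. Their S values: -1, 5, 3, 1. Mean = 2.
Difference = 1 − 2 = -1.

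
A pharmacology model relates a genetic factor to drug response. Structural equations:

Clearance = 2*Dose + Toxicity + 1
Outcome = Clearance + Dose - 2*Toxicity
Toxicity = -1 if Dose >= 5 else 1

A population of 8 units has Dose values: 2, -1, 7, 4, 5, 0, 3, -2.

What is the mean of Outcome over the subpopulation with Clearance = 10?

Conditioning on Clearance=10 selects the 2 unit(s) with Dose ∈ {4, 5}. Their Outcome values: 12, 17. Mean = 14.5.

14.5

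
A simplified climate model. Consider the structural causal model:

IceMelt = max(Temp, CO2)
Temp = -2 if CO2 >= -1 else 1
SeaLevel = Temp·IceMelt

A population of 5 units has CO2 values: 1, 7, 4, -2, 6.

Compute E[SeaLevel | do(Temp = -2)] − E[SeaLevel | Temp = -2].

The intervention sets Temp=-2 in all 5 units regardless of CO2. Recomputing SeaLevel per unit gives -2, -14, -8, 4, -12; average -6.4.
Observing Temp=-2 restricts to units where Temp's equation naturally yields -2: CO2 ∈ {1, 7, 4, 6}. In that subpopulation SeaLevel = -2, -14, -8, -12, mean -9.
Difference = -6.4 − (-9) = 2.6.

2.6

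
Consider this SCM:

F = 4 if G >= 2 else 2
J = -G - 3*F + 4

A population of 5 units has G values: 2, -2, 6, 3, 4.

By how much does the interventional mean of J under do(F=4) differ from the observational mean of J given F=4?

Under do(F=4), F's equation is replaced by F=4 for every unit. Per-unit J: -10, -6, -14, -11, -12. Mean = -10.6.
E[J|F=4] averages over only the 4 units with F=4 (G = 2, 6, 3, 4): J = -10, -14, -11, -12, mean -11.75.
Difference = -10.6 − (-11.75) = 1.15.

1.15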